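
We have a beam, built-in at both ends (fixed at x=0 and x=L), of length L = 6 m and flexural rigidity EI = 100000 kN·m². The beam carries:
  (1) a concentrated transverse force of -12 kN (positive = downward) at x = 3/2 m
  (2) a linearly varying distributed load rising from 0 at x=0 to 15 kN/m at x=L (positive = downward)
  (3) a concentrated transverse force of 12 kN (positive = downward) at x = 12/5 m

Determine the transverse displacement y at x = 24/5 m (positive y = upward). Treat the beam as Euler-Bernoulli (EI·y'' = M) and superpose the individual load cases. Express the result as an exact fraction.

Load 1 — point force P=-12 kN at a=3/2 m (b=L-a=9/2):
  y_1 = -Pa²(L-x)²(3bL-(3b+a)(L-x))/(6L³EI)  [x>a] = -(-12)·(3/2)²·(6-(24/5))²·(3·(9/2)·6-(3·(9/2)+(3/2))·(6-(24/5)))/(6·6³·100000) = 189/10000000 m
Load 2 — triangular load w₀=15 kN/m (0→w₀ over full span):
  y_2 = -w₀x²(L-x)²(x+2L)/(120LEI) = -15·(24/5)²·(6-(24/5))²·((24/5)+2·6)/(120·6·100000) = -1134/9765625 m
Load 3 — point force P=12 kN at a=12/5 m (b=L-a=18/5):
  y_3 = -Pa²(L-x)²(3bL-(3b+a)(L-x))/(6L³EI)  [x>a] = -12·(12/5)²·(6-(24/5))²·(3·(18/5)·6-(3·(18/5)+(12/5))·(6-(24/5)))/(6·6³·100000) = -1836/48828125 m
Superposition: y = Σ y_i = -842643/6250000000 m ≈ -0.000135 m

y(24/5) = -842643/6250000000 m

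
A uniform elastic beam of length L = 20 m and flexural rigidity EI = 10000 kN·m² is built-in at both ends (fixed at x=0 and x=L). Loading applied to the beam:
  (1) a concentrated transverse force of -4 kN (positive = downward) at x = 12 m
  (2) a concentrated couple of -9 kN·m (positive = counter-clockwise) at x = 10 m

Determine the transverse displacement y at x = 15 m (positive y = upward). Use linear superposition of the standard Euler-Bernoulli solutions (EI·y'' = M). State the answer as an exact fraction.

Load 1 — point force P=-4 kN at a=12 m (b=L-a=8):
  y_1 = -Pa²(L-x)²(3bL-(3b+a)(L-x))/(6L³EI)  [x>a] = -(-4)·12²·(20-15)²·(3·8·20-(3·8+12)·(20-15))/(6·20³·10000) = 9/1000 m
Load 2 — applied couple M₀=-9 kN·m at a=10 m (b=L-a=10):
  y_2 = (R_Ax³/6 - M_Ax²/2 - M₀(x-a)²/2)/EI  [x>a] with R_A=-27/40, M_A=-9/4 = ((-27/40)·15³/6 - (-9/4)·15²/2 - (-9)·(15-10)²/2)/10000 = -9/6400 m
Superposition: y = Σ y_i = 243/32000 m ≈ 0.007594 m

y(15) = 243/32000 m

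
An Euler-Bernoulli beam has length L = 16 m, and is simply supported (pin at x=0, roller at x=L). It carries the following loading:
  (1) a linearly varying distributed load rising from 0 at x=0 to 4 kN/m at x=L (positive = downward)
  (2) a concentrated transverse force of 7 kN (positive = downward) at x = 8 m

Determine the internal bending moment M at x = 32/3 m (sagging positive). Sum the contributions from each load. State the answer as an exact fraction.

M(32/3) = 6632/81 kN·m

Load 1 — triangular load w₀=4 kN/m (0→w₀ over full span):
  M_1 = w₀Lx/6 - w₀x³/(6L) = 4·16·(32/3)/6 - 4·(32/3)³/(6·16) = 5120/81 kN·m
Load 2 — point force P=7 kN at a=8 m (b=L-a=8):
  M_2 = Pa(L-x)/L  [x>a] = 7·8·(16-(32/3))/16 = 56/3 kN·m
Superposition: M = Σ M_i = 6632/81 kN·m ≈ 81.876543 kN·m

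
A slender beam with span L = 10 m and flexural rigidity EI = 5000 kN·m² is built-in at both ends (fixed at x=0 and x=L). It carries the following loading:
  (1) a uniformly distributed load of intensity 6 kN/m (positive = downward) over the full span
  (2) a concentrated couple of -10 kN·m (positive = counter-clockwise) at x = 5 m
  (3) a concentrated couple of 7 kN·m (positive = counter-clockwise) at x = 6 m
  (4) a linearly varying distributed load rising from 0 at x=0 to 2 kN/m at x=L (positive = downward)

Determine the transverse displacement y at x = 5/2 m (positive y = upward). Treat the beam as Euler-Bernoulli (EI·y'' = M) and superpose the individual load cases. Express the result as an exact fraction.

Load 1 — uniform load w=6 kN/m over full span:
  y_1 = -wx²(L-x)²/(24EI) = -6·(5/2)²·(10-(5/2))²/(24·5000) = -9/512 m
Load 2 — applied couple M₀=-10 kN·m at a=5 m (b=L-a=5):
  y_2 = (R_Ax³/6 - M_Ax²/2)/EI  [x≤a] with R_A=-3/2, M_A=-5/2 = ((-3/2)·(5/2)³/6 - (-5/2)·(5/2)²/2)/5000 = 1/1280 m
Load 3 — applied couple M₀=7 kN·m at a=6 m (b=L-a=4):
  y_3 = (R_Ax³/6 - M_Ax²/2)/EI  [x≤a] with R_A=126/125, M_A=56/25 = ((126/125)·(5/2)³/6 - (56/25)·(5/2)²/2)/5000 = -7/8000 m
Load 4 — triangular load w₀=2 kN/m (0→w₀ over full span):
  y_4 = -w₀x²(L-x)²(x+2L)/(120LEI) = -2·(5/2)²·(10-(5/2))²·((5/2)+2·10)/(120·10·5000) = -27/10240 m
Superposition: y = Σ y_i = -5199/256000 m ≈ -0.020309 m

y(5/2) = -5199/256000 m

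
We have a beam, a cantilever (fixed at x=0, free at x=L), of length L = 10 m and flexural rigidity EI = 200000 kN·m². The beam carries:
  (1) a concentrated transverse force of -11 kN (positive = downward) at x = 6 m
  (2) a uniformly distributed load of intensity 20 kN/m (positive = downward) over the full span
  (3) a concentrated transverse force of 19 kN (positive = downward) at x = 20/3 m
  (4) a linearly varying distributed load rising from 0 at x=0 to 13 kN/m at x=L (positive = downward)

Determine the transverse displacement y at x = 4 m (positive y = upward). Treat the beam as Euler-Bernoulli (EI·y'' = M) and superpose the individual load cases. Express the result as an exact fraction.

Load 1 — point force P=-11 kN at a=6 m (b=L-a=4):
  y_1 = -Px²(3a-x)/(6EI)  [x≤a] = -(-11)·4²·(3·6-4)/(6·200000) = 77/37500 m
Load 2 — uniform load w=20 kN/m over full span:
  y_2 = -wx²(x²-4Lx+6L²)/(24EI) = -20·4²·(4²-4·10·4+6·10²)/(24·200000) = -19/625 m
Load 3 — point force P=19 kN at a=20/3 m (b=L-a=10/3):
  y_3 = -Px²(3a-x)/(6EI)  [x≤a] = -19·4²·(3·(20/3)-4)/(6·200000) = -38/9375 m
Load 4 — triangular load w₀=13 kN/m (0→w₀ over full span):
  y_4 = (w₀Lx³/12-w₀L²x²/6-w₀x⁵/(120L))/EI = (13·10·4³/12-13·10²·4²/6-13·4⁵/(120·10))/200000 = -3263/234375 m
Superposition: y = Σ y_i = -43427/937500 m ≈ -0.046322 m

y(4) = -43427/937500 m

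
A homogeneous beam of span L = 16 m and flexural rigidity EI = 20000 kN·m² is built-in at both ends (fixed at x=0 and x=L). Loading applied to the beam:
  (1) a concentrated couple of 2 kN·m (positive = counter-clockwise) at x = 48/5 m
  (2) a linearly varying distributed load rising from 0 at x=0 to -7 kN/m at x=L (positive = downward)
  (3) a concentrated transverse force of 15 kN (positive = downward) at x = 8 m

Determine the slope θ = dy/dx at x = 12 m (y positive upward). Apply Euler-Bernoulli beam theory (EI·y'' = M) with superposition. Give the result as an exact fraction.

Load 1 — applied couple M₀=2 kN·m at a=48/5 m (b=L-a=32/5):
  θ_1 = (R_Ax²/2 - M_Ax - M₀(x-a))/EI  [x>a] with R_A=9/50, M_A=16/25 = ((9/50)·12²/2 - (16/25)·12 - 2·(12-(48/5)))/20000 = 3/125000 rad
Load 2 — triangular load w₀=-7 kN/m (0→w₀ over full span):
  θ_2 = -w₀(2x(L-x)(L-2x)(x+2L)+x²(L-x)²)/(120LEI) = -(-7)·(2·12·(16-12)·(16-2·12)·(12+2·16)+12²·(16-12)²)/(120·16·20000) = -287/50000 rad
Load 3 — point force P=15 kN at a=8 m (b=L-a=8):
  θ_3 = Pa²(L-x)(2bL-(3b+a)(L-x))/(2L³EI)  [x>a] = 15·8²·(16-12)·(2·8·16-(3·8+8)·(16-12))/(2·16³·20000) = 3/1000 rad
Superposition: θ = Σ θ_i = -679/250000 rad ≈ -0.002716 rad

θ(12) = -679/250000 rad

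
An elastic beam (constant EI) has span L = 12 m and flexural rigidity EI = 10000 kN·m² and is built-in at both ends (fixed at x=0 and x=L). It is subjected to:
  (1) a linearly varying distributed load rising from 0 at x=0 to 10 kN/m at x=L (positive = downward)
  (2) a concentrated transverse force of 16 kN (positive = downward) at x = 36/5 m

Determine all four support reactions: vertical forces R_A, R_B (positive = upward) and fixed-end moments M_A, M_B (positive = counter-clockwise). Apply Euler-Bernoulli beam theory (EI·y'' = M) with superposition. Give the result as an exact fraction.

R_A = 2954/125 kN, M_A = 8304/125 kN·m, R_B = 6546/125 kN, M_B = -12456/125 kN·m

Load 1 — triangular load w₀=10 kN/m (0→w₀ over full span):
  R_A = 3w₀L/20 = 3·10·12/20 = 18 kN
  M_A = w₀L²/30 = 10·12²/30 = 48 kN·m
  R_B = 7w₀L/20 = 7·10·12/20 = 42 kN
  M_B = -w₀L²/20 = -10·12²/20 = -72 kN·m
Load 2 — point force P=16 kN at a=36/5 m (b=L-a=24/5):
  R_A = Pb²(3a+b)/L³ = 16·(24/5)²·(3·(36/5)+(24/5))/12³ = 704/125 kN
  M_A = Pab²/L² = 16·(36/5)·(24/5)²/12² = 2304/125 kN·m
  R_B = Pa²(a+3b)/L³ = 16·(36/5)²·((36/5)+3·(24/5))/12³ = 1296/125 kN
  M_B = -Pa²b/L² = -16·(36/5)²·(24/5)/12² = -3456/125 kN·m
Superposition: R_A = 2954/125 kN, M_A = 8304/125 kN·m, R_B = 6546/125 kN, M_B = -12456/125 kN·m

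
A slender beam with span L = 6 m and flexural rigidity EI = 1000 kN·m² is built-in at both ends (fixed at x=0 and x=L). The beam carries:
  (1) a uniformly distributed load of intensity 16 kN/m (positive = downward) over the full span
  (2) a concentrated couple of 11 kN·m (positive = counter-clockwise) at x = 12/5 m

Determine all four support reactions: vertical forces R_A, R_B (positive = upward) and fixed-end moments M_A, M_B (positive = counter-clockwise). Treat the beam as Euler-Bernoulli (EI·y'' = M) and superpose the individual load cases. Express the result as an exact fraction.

Load 1 — uniform load w=16 kN/m over full span:
  R_A = wL/2 = 16·6/2 = 48 kN
  M_A = wL²/12 = 16·6²/12 = 48 kN·m
  R_B = wL/2 = 16·6/2 = 48 kN
  M_B = -wL²/12 = -16·6²/12 = -48 kN·m
Load 2 — applied couple M₀=11 kN·m at a=12/5 m (b=L-a=18/5):
  R_A = 6M₀ab/L³ = 6·11·(12/5)·(18/5)/6³ = 66/25 kN
  M_A = M₀b(2a-b)/L² = 11·(18/5)·(2·(12/5)-(18/5))/6² = 33/25 kN·m
  R_B = -6M₀ab/L³ = -6·11·(12/5)·(18/5)/6³ = -66/25 kN
  M_B = M₀a(2b-a)/L² = 11·(12/5)·(2·(18/5)-(12/5))/6² = 88/25 kN·m
Superposition: R_A = 1266/25 kN, M_A = 1233/25 kN·m, R_B = 1134/25 kN, M_B = -1112/25 kN·m

R_A = 1266/25 kN, M_A = 1233/25 kN·m, R_B = 1134/25 kN, M_B = -1112/25 kN·m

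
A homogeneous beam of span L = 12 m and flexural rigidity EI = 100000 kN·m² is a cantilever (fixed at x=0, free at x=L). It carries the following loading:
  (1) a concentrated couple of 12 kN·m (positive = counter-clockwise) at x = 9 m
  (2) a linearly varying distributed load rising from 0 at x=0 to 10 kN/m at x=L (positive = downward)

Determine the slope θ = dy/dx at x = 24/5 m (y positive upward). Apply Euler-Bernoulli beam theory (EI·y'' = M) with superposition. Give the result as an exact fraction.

Load 1 — applied couple M₀=12 kN·m at a=9 m (b=L-a=3):
  θ_1 = M₀x/EI  [x≤a] = 12·(24/5)/100000 = 9/15625 rad
Load 2 — triangular load w₀=10 kN/m (0→w₀ over full span):
  θ_2 = (w₀Lx²/4-w₀L²x/3-w₀x⁴/(24L))/EI = (10·12·(24/5)²/4-10·12²·(24/5)/3-10·(24/5)⁴/(24·12))/100000 = -6372/390625 rad
Superposition: θ = Σ θ_i = -6147/390625 rad ≈ -0.015736 rad

θ(24/5) = -6147/390625 rad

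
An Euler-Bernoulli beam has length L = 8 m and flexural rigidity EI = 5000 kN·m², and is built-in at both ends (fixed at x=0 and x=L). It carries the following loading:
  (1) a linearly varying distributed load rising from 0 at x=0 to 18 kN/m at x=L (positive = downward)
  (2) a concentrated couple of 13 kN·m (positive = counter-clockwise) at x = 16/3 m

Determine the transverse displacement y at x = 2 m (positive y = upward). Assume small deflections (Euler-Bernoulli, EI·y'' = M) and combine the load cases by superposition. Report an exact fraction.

Load 1 — triangular load w₀=18 kN/m (0→w₀ over full span):
  y_1 = -w₀x²(L-x)²(x+2L)/(120LEI) = -18·2²·(8-2)²·(2+2·8)/(120·8·5000) = -243/25000 m
Load 2 — applied couple M₀=13 kN·m at a=16/3 m (b=L-a=8/3):
  y_2 = (R_Ax³/6 - M_Ax²/2)/EI  [x≤a] with R_A=13/6, M_A=13/3 = ((13/6)·2³/6 - (13/3)·2²/2)/5000 = -13/11250 m
Superposition: y = Σ y_i = -2447/225000 m ≈ -0.010876 m

y(2) = -2447/225000 m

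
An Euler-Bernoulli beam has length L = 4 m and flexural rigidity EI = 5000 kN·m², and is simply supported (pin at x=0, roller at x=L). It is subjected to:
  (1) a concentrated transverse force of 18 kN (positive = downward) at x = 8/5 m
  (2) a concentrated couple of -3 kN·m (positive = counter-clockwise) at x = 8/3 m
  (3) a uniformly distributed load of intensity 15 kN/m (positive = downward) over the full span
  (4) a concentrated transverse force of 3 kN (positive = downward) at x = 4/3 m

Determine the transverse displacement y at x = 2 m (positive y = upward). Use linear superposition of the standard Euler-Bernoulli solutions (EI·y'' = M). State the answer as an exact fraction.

y(2) = -251089/16875000 m

Load 1 — point force P=18 kN at a=8/5 m (b=L-a=12/5):
  y_1 = -Pa(L-x)(2Lx-a²-x²)/(6LEI)  [x>a] = -18·(8/5)·(4-2)·(2·4·2-(8/5)²-2²)/(6·4·5000) = -354/78125 m
Load 2 — applied couple M₀=-3 kN·m at a=8/3 m (b=L-a=4/3):
  y_2 = (M₀x³/(6L)+C₁x)/EI  [x≤a] with C₁=M₀(3b²-L²)/(6L)=4/3 = ((-3)·2³/(6·4)+(4/3)·2)/5000 = 1/3000 m
Load 3 — uniform load w=15 kN/m over full span:
  y_3 = -wx(L³-2Lx²+x³)/(24EI) = -15·2·(4³-2·4·2²+2³)/(24·5000) = -1/100 m
Load 4 — point force P=3 kN at a=4/3 m (b=L-a=8/3):
  y_4 = -Pa(L-x)(2Lx-a²-x²)/(6LEI)  [x>a] = -3·(4/3)·(4-2)·(2·4·2-(4/3)²-2²)/(6·4·5000) = -23/33750 m
Superposition: y = Σ y_i = -251089/16875000 m ≈ -0.014879 m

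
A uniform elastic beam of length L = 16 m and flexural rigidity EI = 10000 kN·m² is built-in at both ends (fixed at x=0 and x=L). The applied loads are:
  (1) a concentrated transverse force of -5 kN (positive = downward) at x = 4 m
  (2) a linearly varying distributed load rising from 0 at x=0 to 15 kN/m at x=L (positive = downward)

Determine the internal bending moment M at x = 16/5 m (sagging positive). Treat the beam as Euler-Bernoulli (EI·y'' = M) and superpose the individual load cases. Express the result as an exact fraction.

Load 1 — point force P=-5 kN at a=4 m (b=L-a=12):
  M_1 = Pb²(3a+b)x/L³ - Pab²/L²  [x≤a] = (-5)·12²·(3·4+12)·(16/5)/16³ - (-5)·4·12²/16² = -9/4 kN·m
Load 2 — triangular load w₀=15 kN/m (0→w₀ over full span):
  M_2 = 3w₀Lx/20 - w₀L²/30 - w₀x³/(6L) = 3·15·16·(16/5)/20 - 15·16²/30 - 15·(16/5)³/(6·16) = -448/25 kN·m
Superposition: M = Σ M_i = -2017/100 kN·m ≈ -20.170000 kN·m

M(16/5) = -2017/100 kN·m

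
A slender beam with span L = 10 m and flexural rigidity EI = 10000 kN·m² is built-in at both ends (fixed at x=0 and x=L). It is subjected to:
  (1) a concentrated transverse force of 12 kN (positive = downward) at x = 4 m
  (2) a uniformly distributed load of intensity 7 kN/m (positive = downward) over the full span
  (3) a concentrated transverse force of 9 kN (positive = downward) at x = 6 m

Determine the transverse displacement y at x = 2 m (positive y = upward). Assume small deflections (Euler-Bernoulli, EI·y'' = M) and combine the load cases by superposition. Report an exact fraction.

Load 1 — point force P=12 kN at a=4 m (b=L-a=6):
  y_1 = -Pb²x²(3aL-(3a+b)x)/(6L³EI)  [x≤a] = -12·6²·2²·(3·4·10-(3·4+6)·2)/(6·10³·10000) = -189/78125 m
Load 2 — uniform load w=7 kN/m over full span:
  y_2 = -wx²(L-x)²/(24EI) = -7·2²·(10-2)²/(24·10000) = -14/1875 m
Load 3 — point force P=9 kN at a=6 m (b=L-a=4):
  y_3 = -Pb²x²(3aL-(3a+b)x)/(6L³EI)  [x≤a] = -9·4²·2²·(3·6·10-(3·6+4)·2)/(6·10³·10000) = -102/78125 m
Superposition: y = Σ y_i = -2623/234375 m ≈ -0.011191 m

y(2) = -2623/234375 m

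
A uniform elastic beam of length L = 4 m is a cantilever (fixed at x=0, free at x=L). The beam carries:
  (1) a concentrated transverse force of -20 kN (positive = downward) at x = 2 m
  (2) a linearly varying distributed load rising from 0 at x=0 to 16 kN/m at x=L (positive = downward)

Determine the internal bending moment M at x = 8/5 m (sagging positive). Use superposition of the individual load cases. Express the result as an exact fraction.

M(8/5) = -3608/125 kN·m

Load 1 — point force P=-20 kN at a=2 m (b=L-a=2):
  M_1 = -P(a-x)  [x≤a] = -(-20)·(2-(8/5)) = 8 kN·m
Load 2 — triangular load w₀=16 kN/m (0→w₀ over full span):
  M_2 = w₀Lx/2 - w₀L²/3 - w₀x³/(6L) = 16·4·(8/5)/2 - 16·4²/3 - 16·(8/5)³/(6·4) = -4608/125 kN·m
Superposition: M = Σ M_i = -3608/125 kN·m ≈ -28.864000 kN·m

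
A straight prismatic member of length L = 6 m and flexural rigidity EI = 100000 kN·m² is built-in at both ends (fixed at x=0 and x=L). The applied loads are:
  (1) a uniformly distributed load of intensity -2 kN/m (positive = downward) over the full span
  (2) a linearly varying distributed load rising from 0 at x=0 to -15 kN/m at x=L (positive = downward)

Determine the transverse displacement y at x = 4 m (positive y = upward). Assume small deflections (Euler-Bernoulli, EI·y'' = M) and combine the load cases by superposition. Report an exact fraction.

y(4) = 1/3750 m

Load 1 — uniform load w=-2 kN/m over full span:
  y_1 = -wx²(L-x)²/(24EI) = -(-2)·4²·(6-4)²/(24·100000) = 1/18750 m
Load 2 — triangular load w₀=-15 kN/m (0→w₀ over full span):
  y_2 = -w₀x²(L-x)²(x+2L)/(120LEI) = -(-15)·4²·(6-4)²·(4+2·6)/(120·6·100000) = 2/9375 m
Superposition: y = Σ y_i = 1/3750 m ≈ 0.000267 m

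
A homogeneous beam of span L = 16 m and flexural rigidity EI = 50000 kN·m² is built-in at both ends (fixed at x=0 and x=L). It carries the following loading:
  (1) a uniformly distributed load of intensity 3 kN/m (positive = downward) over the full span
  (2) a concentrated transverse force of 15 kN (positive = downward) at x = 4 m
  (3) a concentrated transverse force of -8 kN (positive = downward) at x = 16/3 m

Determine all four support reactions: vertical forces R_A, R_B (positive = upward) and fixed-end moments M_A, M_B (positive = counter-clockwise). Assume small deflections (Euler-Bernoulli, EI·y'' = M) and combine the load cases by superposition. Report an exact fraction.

R_A = 26551/864 kN, M_A = 8509/108 kN·m, R_B = 20969/864 kN, M_B = -7103/108 kN·m

Load 1 — uniform load w=3 kN/m over full span:
  R_A = wL/2 = 3·16/2 = 24 kN
  M_A = wL²/12 = 3·16²/12 = 64 kN·m
  R_B = wL/2 = 3·16/2 = 24 kN
  M_B = -wL²/12 = -3·16²/12 = -64 kN·m
Load 2 — point force P=15 kN at a=4 m (b=L-a=12):
  R_A = Pb²(3a+b)/L³ = 15·12²·(3·4+12)/16³ = 405/32 kN
  M_A = Pab²/L² = 15·4·12²/16² = 135/4 kN·m
  R_B = Pa²(a+3b)/L³ = 15·4²·(4+3·12)/16³ = 75/32 kN
  M_B = -Pa²b/L² = -15·4²·12/16² = -45/4 kN·m
Load 3 — point force P=-8 kN at a=16/3 m (b=L-a=32/3):
  R_A = Pb²(3a+b)/L³ = (-8)·(32/3)²·(3·(16/3)+(32/3))/16³ = -160/27 kN
  M_A = Pab²/L² = (-8)·(16/3)·(32/3)²/16² = -512/27 kN·m
  R_B = Pa²(a+3b)/L³ = (-8)·(16/3)²·((16/3)+3·(32/3))/16³ = -56/27 kN
  M_B = -Pa²b/L² = -(-8)·(16/3)²·(32/3)/16² = 256/27 kN·m
Superposition: R_A = 26551/864 kN, M_A = 8509/108 kN·m, R_B = 20969/864 kN, M_B = -7103/108 kN·m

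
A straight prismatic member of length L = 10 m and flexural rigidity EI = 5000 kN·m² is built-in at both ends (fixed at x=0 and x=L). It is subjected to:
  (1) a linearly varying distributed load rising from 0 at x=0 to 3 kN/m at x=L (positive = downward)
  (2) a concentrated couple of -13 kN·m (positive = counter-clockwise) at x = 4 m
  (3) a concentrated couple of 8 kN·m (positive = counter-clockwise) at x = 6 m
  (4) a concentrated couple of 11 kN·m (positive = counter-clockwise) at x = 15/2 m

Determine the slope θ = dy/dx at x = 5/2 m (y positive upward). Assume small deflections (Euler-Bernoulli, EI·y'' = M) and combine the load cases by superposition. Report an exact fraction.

Load 1 — triangular load w₀=3 kN/m (0→w₀ over full span):
  θ_1 = -w₀(2x(L-x)(L-2x)(x+2L)+x²(L-x)²)/(120LEI) = -3·(2·(5/2)·(10-(5/2))·(10-2·(5/2))·((5/2)+2·10)+(5/2)²·(10-(5/2))²)/(120·10·5000) = -117/51200 rad
Load 2 — applied couple M₀=-13 kN·m at a=4 m (b=L-a=6):
  θ_2 = (R_Ax²/2 - M_Ax)/EI  [x≤a] with R_A=-234/125, M_A=-39/25 = ((-234/125)·(5/2)²/2 - (-39/25)·(5/2))/5000 = -39/100000 rad
Load 3 — applied couple M₀=8 kN·m at a=6 m (b=L-a=4):
  θ_3 = (R_Ax²/2 - M_Ax)/EI  [x≤a] with R_A=144/125, M_A=64/25 = ((144/125)·(5/2)²/2 - (64/25)·(5/2))/5000 = -7/12500 rad
Load 4 — applied couple M₀=11 kN·m at a=15/2 m (b=L-a=5/2):
  θ_4 = (R_Ax²/2 - M_Ax)/EI  [x≤a] with R_A=99/80, M_A=55/16 = ((99/80)·(5/2)²/2 - (55/16)·(5/2))/5000 = -121/128000 rad
Superposition: θ = Σ θ_i = -5351/1280000 rad ≈ -0.004180 rad

θ(5/2) = -5351/1280000 rad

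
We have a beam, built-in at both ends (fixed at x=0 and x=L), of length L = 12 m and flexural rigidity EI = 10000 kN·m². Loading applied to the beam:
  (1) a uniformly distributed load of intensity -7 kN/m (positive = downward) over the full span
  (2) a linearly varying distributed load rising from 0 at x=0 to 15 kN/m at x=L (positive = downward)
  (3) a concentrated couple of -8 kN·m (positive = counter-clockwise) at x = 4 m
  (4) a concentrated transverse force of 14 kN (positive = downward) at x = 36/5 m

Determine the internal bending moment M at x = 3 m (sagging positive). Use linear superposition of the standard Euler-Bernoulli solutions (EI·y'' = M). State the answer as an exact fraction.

M(3) = -33407/3000 kN·m

Load 1 — uniform load w=-7 kN/m over full span:
  M_1 = wLx/2 - wL²/12 - wx²/2 = (-7)·12·3/2 - (-7)·12²/12 - (-7)·3²/2 = -21/2 kN·m
Load 2 — triangular load w₀=15 kN/m (0→w₀ over full span):
  M_2 = 3w₀Lx/20 - w₀L²/30 - w₀x³/(6L) = 3·15·12·3/20 - 15·12²/30 - 15·3³/(6·12) = 27/8 kN·m
Load 3 — applied couple M₀=-8 kN·m at a=4 m (b=L-a=8):
  M_3 = R_Ax - M_A  [x≤a] with R_A=-8/9, M_A=0 = (-8/9)·3 - 0 = -8/3 kN·m
Load 4 — point force P=14 kN at a=36/5 m (b=L-a=24/5):
  M_4 = Pb²(3a+b)x/L³ - Pab²/L²  [x≤a] = 14·(24/5)²·(3·(36/5)+(24/5))·3/12³ - 14·(36/5)·(24/5)²/12² = -168/125 kN·m
Superposition: M = Σ M_i = -33407/3000 kN·m ≈ -11.135667 kN·m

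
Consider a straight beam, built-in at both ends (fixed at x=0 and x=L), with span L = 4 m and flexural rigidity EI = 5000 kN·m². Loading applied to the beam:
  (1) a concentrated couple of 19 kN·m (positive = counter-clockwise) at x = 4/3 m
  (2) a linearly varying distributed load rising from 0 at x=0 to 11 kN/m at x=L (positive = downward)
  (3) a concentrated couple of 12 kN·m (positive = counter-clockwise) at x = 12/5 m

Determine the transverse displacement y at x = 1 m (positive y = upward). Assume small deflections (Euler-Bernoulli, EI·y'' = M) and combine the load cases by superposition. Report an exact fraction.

Load 1 — applied couple M₀=19 kN·m at a=4/3 m (b=L-a=8/3):
  y_1 = (R_Ax³/6 - M_Ax²/2)/EI  [x≤a] with R_A=19/3, M_A=0 = ((19/3)·1³/6 - 0·1²/2)/5000 = 19/90000 m
Load 2 — triangular load w₀=11 kN/m (0→w₀ over full span):
  y_2 = -w₀x²(L-x)²(x+2L)/(120LEI) = -11·1²·(4-1)²·(1+2·4)/(120·4·5000) = -297/800000 m
Load 3 — applied couple M₀=12 kN·m at a=12/5 m (b=L-a=8/5):
  y_3 = (R_Ax³/6 - M_Ax²/2)/EI  [x≤a] with R_A=108/25, M_A=96/25 = ((108/25)·1³/6 - (96/25)·1²/2)/5000 = -3/12500 m
Superposition: y = Σ y_i = -2881/7200000 m ≈ -0.000400 m

y(1) = -2881/7200000 m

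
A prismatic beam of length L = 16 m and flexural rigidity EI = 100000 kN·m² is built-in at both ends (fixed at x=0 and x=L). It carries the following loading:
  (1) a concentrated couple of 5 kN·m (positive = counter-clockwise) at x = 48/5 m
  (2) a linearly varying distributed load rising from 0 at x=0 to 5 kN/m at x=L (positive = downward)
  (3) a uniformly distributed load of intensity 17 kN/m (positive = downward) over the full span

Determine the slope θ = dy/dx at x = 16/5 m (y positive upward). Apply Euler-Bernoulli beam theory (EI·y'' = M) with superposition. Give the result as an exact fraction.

Load 1 — applied couple M₀=5 kN·m at a=48/5 m (b=L-a=32/5):
  θ_1 = (R_Ax²/2 - M_Ax)/EI  [x≤a] with R_A=9/20, M_A=8/5 = ((9/20)·(16/5)²/2 - (8/5)·(16/5))/100000 = -11/390625 rad
Load 2 — triangular load w₀=5 kN/m (0→w₀ over full span):
  θ_2 = -w₀(2x(L-x)(L-2x)(x+2L)+x²(L-x)²)/(120LEI) = -5·(2·(16/5)·(16-(16/5))·(16-2·(16/5))·((16/5)+2·16)+(16/5)²·(16-(16/5))²)/(120·16·100000) = -896/1171875 rad
Load 3 — uniform load w=17 kN/m over full span:
  θ_3 = -wx(L-x)(L-2x)/(12EI) = -17·(16/5)·(16-(16/5))·(16-2·(16/5))/(12·100000) = -2176/390625 rad
Superposition: θ = Σ θ_i = -7457/1171875 rad ≈ -0.006363 rad

θ(16/5) = -7457/1171875 rad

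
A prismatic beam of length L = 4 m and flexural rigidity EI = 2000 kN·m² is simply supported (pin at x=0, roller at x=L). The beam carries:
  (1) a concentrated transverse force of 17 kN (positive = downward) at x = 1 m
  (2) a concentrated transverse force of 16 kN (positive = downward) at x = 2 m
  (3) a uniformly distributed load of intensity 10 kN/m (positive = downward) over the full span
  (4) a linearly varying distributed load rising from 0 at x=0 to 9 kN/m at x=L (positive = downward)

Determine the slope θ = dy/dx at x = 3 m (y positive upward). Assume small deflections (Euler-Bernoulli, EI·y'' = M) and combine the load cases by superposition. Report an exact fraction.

Load 1 — point force P=17 kN at a=1 m (b=L-a=3):
  θ_1 = -Pa(2L²-6Lx+3x²+a²)/(6LEI)  [x>a] = -17·1·(2·4²-6·4·3+3·3²+1²)/(6·4·2000) = 17/4000 rad
Load 2 — point force P=16 kN at a=2 m (b=L-a=2):
  θ_2 = -Pa(2L²-6Lx+3x²+a²)/(6LEI)  [x>a] = -16·2·(2·4²-6·4·3+3·3²+2²)/(6·4·2000) = 3/500 rad
Load 3 — uniform load w=10 kN/m over full span:
  θ_3 = -w(L³-6Lx²+4x³)/(24EI) = -10·(4³-6·4·3²+4·3³)/(24·2000) = 11/1200 rad
Load 4 — triangular load w₀=9 kN/m (0→w₀ over full span):
  θ_4 = -w₀(7L⁴-30L²x²+15x⁴)/(360LEI) = -9·(7·4⁴-30·4²·3²+15·3⁴)/(360·4·2000) = 1313/320000 rad
Superposition: θ = Σ θ_i = 22579/960000 rad ≈ 0.023520 rad

θ(3) = 22579/960000 rad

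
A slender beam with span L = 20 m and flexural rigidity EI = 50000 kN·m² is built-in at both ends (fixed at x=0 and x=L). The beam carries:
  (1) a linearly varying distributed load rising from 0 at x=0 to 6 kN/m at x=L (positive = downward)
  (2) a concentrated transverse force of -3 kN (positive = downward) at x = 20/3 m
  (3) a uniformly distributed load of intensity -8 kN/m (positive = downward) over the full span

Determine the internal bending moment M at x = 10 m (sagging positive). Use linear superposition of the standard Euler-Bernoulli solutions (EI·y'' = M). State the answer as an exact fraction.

M(10) = -260/3 kN·m

Load 1 — triangular load w₀=6 kN/m (0→w₀ over full span):
  M_1 = 3w₀Lx/20 - w₀L²/30 - w₀x³/(6L) = 3·6·20·10/20 - 6·20²/30 - 6·10³/(6·20) = 50 kN·m
Load 2 — point force P=-3 kN at a=20/3 m (b=L-a=40/3):
  M_2 = Pa²(a+3b)(L-x)/L³ - Pa²b/L²  [x>a] = (-3)·(20/3)²·((20/3)+3·(40/3))·(20-10)/20³ - (-3)·(20/3)²·(40/3)/20² = -10/3 kN·m
Load 3 — uniform load w=-8 kN/m over full span:
  M_3 = wLx/2 - wL²/12 - wx²/2 = (-8)·20·10/2 - (-8)·20²/12 - (-8)·10²/2 = -400/3 kN·m
Superposition: M = Σ M_i = -260/3 kN·m ≈ -86.666667 kN·m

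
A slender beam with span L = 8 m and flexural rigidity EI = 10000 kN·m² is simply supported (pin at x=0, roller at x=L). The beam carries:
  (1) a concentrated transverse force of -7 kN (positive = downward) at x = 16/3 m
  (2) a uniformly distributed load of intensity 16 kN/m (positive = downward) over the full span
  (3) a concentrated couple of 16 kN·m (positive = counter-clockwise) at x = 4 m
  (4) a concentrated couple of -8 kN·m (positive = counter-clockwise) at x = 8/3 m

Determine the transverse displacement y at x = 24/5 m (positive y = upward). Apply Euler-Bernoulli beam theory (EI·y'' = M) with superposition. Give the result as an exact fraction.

Load 1 — point force P=-7 kN at a=16/3 m (b=L-a=8/3):
  y_1 = -Pbx(L²-b²-x²)/(6LEI)  [x≤a] = -(-7)·(8/3)·(24/5)·(8²-(8/3)²-(24/5)²)/(6·8·10000) = 13328/2109375 m
Load 2 — uniform load w=16 kN/m over full span:
  y_2 = -wx(L³-2Lx²+x³)/(24EI) = -16·(24/5)·(8³-2·8·(24/5)²+(24/5)³)/(24·10000) = -31744/390625 m
Load 3 — applied couple M₀=16 kN·m at a=4 m (b=L-a=4):
  y_3 = (M₀x³/(6L)-M₀(x-a)²/2+C₁x)/EI  [x>a] with C₁=M₀(3b²-L²)/(6L)=-16/3 = (16·(24/5)³/(6·8)-16·((24/5)-4)²/2+(-16/3)·(24/5))/10000 = 48/78125 m
Load 4 — applied couple M₀=-8 kN·m at a=8/3 m (b=L-a=16/3):
  y_4 = (M₀x³/(6L)-M₀(x-a)²/2+C₁x)/EI  [x>a] with C₁=M₀(3b²-L²)/(6L)=-32/9 = ((-8)·(24/5)³/(6·8)-(-8)·((24/5)-(8/3))²/2+(-32/9)·(24/5))/10000 = -1216/703125 m
Superposition: y = Σ y_i = -802208/10546875 m ≈ -0.076061 m

y(24/5) = -802208/10546875 m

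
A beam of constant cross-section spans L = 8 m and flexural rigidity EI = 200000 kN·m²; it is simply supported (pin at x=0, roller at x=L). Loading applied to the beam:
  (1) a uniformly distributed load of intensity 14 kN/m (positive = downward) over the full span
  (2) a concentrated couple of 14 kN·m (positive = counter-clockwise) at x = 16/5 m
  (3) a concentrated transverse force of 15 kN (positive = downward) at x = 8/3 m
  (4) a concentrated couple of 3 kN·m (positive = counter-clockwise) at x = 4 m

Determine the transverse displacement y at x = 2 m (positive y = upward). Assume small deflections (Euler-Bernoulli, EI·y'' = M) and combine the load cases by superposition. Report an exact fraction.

Load 1 — uniform load w=14 kN/m over full span:
  y_1 = -wx(L³-2Lx²+x³)/(24EI) = -14·2·(8³-2·8·2²+2³)/(24·200000) = -133/50000 m
Load 2 — applied couple M₀=14 kN·m at a=16/5 m (b=L-a=24/5):
  y_2 = (M₀x³/(6L)+C₁x)/EI  [x≤a] with C₁=M₀(3b²-L²)/(6L)=112/75 = (14·2³/(6·8)+(112/75)·2)/200000 = 133/5000000 m
Load 3 — point force P=15 kN at a=8/3 m (b=L-a=16/3):
  y_3 = -Pbx(L²-b²-x²)/(6LEI)  [x≤a] = -15·(16/3)·2·(8²-(16/3)²-2²)/(6·8·200000) = -71/135000 m
Load 4 — applied couple M₀=3 kN·m at a=4 m (b=L-a=4):
  y_4 = (M₀x³/(6L)+C₁x)/EI  [x≤a] with C₁=M₀(3b²-L²)/(6L)=-1 = (3·2³/(6·8)+(-1)·2)/200000 = -3/400000 m
Superposition: y = Σ y_i = -855043/270000000 m ≈ -0.003167 m

y(2) = -855043/270000000 m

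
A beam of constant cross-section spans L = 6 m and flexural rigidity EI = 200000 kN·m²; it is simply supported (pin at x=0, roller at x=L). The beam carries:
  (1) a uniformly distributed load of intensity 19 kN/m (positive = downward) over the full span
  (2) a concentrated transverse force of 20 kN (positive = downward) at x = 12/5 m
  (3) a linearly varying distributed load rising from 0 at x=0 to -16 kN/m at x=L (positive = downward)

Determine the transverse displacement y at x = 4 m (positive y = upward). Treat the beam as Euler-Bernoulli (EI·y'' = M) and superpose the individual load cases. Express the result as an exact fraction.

Load 1 — uniform load w=19 kN/m over full span:
  y_1 = -wx(L³-2Lx²+x³)/(24EI) = -19·4·(6³-2·6·4²+4³)/(24·200000) = -209/150000 m
Load 2 — point force P=20 kN at a=12/5 m (b=L-a=18/5):
  y_2 = -Pa(L-x)(2Lx-a²-x²)/(6LEI)  [x>a] = -20·(12/5)·(6-4)·(2·6·4-(12/5)²-4²)/(6·6·200000) = -82/234375 m
Load 3 — triangular load w₀=-16 kN/m (0→w₀ over full span):
  y_3 = -w₀x(7L⁴-10L²x²+3x⁴)/(360LEI) = -(-16)·4·(7·6⁴-10·6²·4²+3·4⁴)/(360·6·200000) = 17/28125 m
Superposition: y = Σ y_i = -12811/11250000 m ≈ -0.001139 m

y(4) = -12811/11250000 m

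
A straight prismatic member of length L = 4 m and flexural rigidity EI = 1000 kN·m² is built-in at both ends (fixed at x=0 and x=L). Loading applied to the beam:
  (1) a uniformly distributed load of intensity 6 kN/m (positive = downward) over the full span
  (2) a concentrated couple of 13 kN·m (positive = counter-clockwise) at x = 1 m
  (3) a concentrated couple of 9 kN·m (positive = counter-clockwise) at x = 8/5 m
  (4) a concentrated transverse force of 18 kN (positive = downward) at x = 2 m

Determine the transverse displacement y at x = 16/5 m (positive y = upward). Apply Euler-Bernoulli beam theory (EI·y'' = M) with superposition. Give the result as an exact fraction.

y(16/5) = -13233/6250000 m

Load 1 — uniform load w=6 kN/m over full span:
  y_1 = -wx²(L-x)²/(24EI) = -6·(16/5)²·(4-(16/5))²/(24·1000) = -128/78125 m
Load 2 — applied couple M₀=13 kN·m at a=1 m (b=L-a=3):
  y_2 = (R_Ax³/6 - M_Ax²/2 - M₀(x-a)²/2)/EI  [x>a] with R_A=117/32, M_A=-39/16 = ((117/32)·(16/5)³/6 - (-39/16)·(16/5)²/2 - 13·((16/5)-1)²/2)/1000 = 247/250000 m
Load 3 — applied couple M₀=9 kN·m at a=8/5 m (b=L-a=12/5):
  y_3 = (R_Ax³/6 - M_Ax²/2 - M₀(x-a)²/2)/EI  [x>a] with R_A=81/25, M_A=27/25 = ((81/25)·(16/5)³/6 - (27/25)·(16/5)²/2 - 9·((16/5)-(8/5))²/2)/1000 = 252/390625 m
Load 4 — point force P=18 kN at a=2 m (b=L-a=2):
  y_4 = -Pa²(L-x)²(3bL-(3b+a)(L-x))/(6L³EI)  [x>a] = -18·2²·(4-(16/5))²·(3·2·4-(3·2+2)·(4-(16/5)))/(6·4³·1000) = -33/15625 m
Superposition: y = Σ y_i = -13233/6250000 m ≈ -0.002117 m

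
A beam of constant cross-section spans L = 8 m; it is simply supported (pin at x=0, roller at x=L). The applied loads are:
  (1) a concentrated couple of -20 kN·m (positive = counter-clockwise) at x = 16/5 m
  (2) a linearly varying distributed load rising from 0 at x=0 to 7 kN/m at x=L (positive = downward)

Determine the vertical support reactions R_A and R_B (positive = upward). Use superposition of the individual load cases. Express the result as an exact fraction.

Load 1 — applied couple M₀=-20 kN·m at a=16/5 m (b=L-a=24/5):
  R_A = M₀/L = (-20)/8 = -5/2 kN
  R_B = -M₀/L = -(-20)/8 = 5/2 kN
Load 2 — triangular load w₀=7 kN/m (0→w₀ over full span):
  R_A = w₀L/6 = 7·8/6 = 28/3 kN
  R_B = w₀L/3 = 7·8/3 = 56/3 kN
Superposition: R_A = 41/6 kN, R_B = 127/6 kN

R_A = 41/6 kN, R_B = 127/6 kN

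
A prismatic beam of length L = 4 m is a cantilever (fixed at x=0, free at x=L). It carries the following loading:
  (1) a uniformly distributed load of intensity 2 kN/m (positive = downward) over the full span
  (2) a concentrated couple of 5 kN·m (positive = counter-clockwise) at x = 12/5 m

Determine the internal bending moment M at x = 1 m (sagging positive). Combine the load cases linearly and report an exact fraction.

Load 1 — uniform load w=2 kN/m over full span:
  M_1 = -w(L-x)²/2 = -2·(4-1)²/2 = -9 kN·m
Load 2 — applied couple M₀=5 kN·m at a=12/5 m (b=L-a=8/5):
  M_2 = M₀  [x≤a] = 5 = 5 kN·m
Superposition: M = Σ M_i = -4 kN·m ≈ -4.000000 kN·m

M(1) = -4 kN·m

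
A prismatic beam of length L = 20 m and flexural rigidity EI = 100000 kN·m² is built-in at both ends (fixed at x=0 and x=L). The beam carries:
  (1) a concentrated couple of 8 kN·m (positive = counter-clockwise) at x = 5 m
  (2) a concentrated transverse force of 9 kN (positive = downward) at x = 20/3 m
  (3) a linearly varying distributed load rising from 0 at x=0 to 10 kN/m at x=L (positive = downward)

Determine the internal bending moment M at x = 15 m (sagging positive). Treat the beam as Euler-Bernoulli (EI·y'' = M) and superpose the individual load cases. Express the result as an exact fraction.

M(15) = 34 kN·m

Load 1 — applied couple M₀=8 kN·m at a=5 m (b=L-a=15):
  M_1 = R_Ax - M_A - M₀  [x>a] with R_A=9/20, M_A=-3/2 = (9/20)·15 - (-3/2) - 8 = 1/4 kN·m
Load 2 — point force P=9 kN at a=20/3 m (b=L-a=40/3):
  M_2 = Pa²(a+3b)(L-x)/L³ - Pa²b/L²  [x>a] = 9·(20/3)²·((20/3)+3·(40/3))·(20-15)/20³ - 9·(20/3)²·(40/3)/20² = -5/3 kN·m
Load 3 — triangular load w₀=10 kN/m (0→w₀ over full span):
  M_3 = 3w₀Lx/20 - w₀L²/30 - w₀x³/(6L) = 3·10·20·15/20 - 10·20²/30 - 10·15³/(6·20) = 425/12 kN·m
Superposition: M = Σ M_i = 34 kN·m ≈ 34.000000 kN·m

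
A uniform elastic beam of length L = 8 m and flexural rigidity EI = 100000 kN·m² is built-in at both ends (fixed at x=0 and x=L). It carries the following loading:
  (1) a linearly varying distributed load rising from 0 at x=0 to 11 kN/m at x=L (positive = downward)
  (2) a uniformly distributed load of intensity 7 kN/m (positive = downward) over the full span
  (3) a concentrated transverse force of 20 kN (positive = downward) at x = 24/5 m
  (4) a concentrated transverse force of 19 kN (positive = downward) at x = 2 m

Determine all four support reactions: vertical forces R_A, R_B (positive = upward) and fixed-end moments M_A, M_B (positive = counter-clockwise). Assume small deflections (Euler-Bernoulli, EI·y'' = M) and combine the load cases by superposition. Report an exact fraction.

R_A = 51417/800 kN, M_A = 19507/200 kN·m, R_B = 59783/800 kN, M_B = -61619/600 kN·m

Load 1 — triangular load w₀=11 kN/m (0→w₀ over full span):
  R_A = 3w₀L/20 = 3·11·8/20 = 66/5 kN
  M_A = w₀L²/30 = 11·8²/30 = 352/15 kN·m
  R_B = 7w₀L/20 = 7·11·8/20 = 154/5 kN
  M_B = -w₀L²/20 = -11·8²/20 = -176/5 kN·m
Load 2 — uniform load w=7 kN/m over full span:
  R_A = wL/2 = 7·8/2 = 28 kN
  M_A = wL²/12 = 7·8²/12 = 112/3 kN·m
  R_B = wL/2 = 7·8/2 = 28 kN
  M_B = -wL²/12 = -7·8²/12 = -112/3 kN·m
Load 3 — point force P=20 kN at a=24/5 m (b=L-a=16/5):
  R_A = Pb²(3a+b)/L³ = 20·(16/5)²·(3·(24/5)+(16/5))/8³ = 176/25 kN
  M_A = Pab²/L² = 20·(24/5)·(16/5)²/8² = 384/25 kN·m
  R_B = Pa²(a+3b)/L³ = 20·(24/5)²·((24/5)+3·(16/5))/8³ = 324/25 kN
  M_B = -Pa²b/L² = -20·(24/5)²·(16/5)/8² = -576/25 kN·m
Load 4 — point force P=19 kN at a=2 m (b=L-a=6):
  R_A = Pb²(3a+b)/L³ = 19·6²·(3·2+6)/8³ = 513/32 kN
  M_A = Pab²/L² = 19·2·6²/8² = 171/8 kN·m
  R_B = Pa²(a+3b)/L³ = 19·2²·(2+3·6)/8³ = 95/32 kN
  M_B = -Pa²b/L² = -19·2²·6/8² = -57/8 kN·m
Superposition: R_A = 51417/800 kN, M_A = 19507/200 kN·m, R_B = 59783/800 kN, M_B = -61619/600 kN·m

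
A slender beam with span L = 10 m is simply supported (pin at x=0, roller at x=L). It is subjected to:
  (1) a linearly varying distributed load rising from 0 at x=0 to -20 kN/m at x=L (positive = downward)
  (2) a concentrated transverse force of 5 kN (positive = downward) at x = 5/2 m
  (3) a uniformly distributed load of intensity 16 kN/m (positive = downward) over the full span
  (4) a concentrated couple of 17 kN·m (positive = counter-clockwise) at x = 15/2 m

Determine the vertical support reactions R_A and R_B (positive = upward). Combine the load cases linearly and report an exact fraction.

R_A = 3127/60 kN, R_B = 773/60 kN

Load 1 — triangular load w₀=-20 kN/m (0→w₀ over full span):
  R_A = w₀L/6 = (-20)·10/6 = -100/3 kN
  R_B = w₀L/3 = (-20)·10/3 = -200/3 kN
Load 2 — point force P=5 kN at a=5/2 m (b=L-a=15/2):
  R_A = Pb/L = 5·(15/2)/10 = 15/4 kN
  R_B = Pa/L = 5·(5/2)/10 = 5/4 kN
Load 3 — uniform load w=16 kN/m over full span:
  R_A = wL/2 = 16·10/2 = 80 kN
  R_B = wL/2 = 16·10/2 = 80 kN
Load 4 — applied couple M₀=17 kN·m at a=15/2 m (b=L-a=5/2):
  R_A = M₀/L = 17/10 kN
  R_B = -M₀/L = -17/10 kN
Superposition: R_A = 3127/60 kN, R_B = 773/60 kN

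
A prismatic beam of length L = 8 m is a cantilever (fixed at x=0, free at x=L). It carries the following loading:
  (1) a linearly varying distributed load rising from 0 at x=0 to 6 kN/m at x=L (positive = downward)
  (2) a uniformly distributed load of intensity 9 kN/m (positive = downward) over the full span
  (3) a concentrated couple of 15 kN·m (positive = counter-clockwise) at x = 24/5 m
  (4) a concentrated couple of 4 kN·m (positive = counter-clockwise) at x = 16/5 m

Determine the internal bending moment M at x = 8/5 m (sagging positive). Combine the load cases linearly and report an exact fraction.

Load 1 — triangular load w₀=6 kN/m (0→w₀ over full span):
  M_1 = w₀Lx/2 - w₀L²/3 - w₀x³/(6L) = 6·8·(8/5)/2 - 6·8²/3 - 6·(8/5)³/(6·8) = -11264/125 kN·m
Load 2 — uniform load w=9 kN/m over full span:
  M_2 = -w(L-x)²/2 = -9·(8-(8/5))²/2 = -4608/25 kN·m
Load 3 — applied couple M₀=15 kN·m at a=24/5 m (b=L-a=16/5):
  M_3 = M₀  [x≤a] = 15 = 15 kN·m
Load 4 — applied couple M₀=4 kN·m at a=16/5 m (b=L-a=24/5):
  M_4 = M₀  [x≤a] = 4 = 4 kN·m
Superposition: M = Σ M_i = -31929/125 kN·m ≈ -255.432000 kN·m

M(8/5) = -31929/125 kN·m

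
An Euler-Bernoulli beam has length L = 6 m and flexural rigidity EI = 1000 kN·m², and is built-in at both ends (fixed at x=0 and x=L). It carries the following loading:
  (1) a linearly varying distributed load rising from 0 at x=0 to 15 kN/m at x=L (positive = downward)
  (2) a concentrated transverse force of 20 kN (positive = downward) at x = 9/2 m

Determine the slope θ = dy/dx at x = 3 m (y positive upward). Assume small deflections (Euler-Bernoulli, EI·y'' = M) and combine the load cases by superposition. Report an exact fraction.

Load 1 — triangular load w₀=15 kN/m (0→w₀ over full span):
  θ_1 = -w₀(2x(L-x)(L-2x)(x+2L)+x²(L-x)²)/(120LEI) = -15·(2·3·(6-3)·(6-2·3)·(3+2·6)+3²·(6-3)²)/(120·6·1000) = -27/16000 rad
Load 2 — point force P=20 kN at a=9/2 m (b=L-a=3/2):
  θ_2 = -Pb²x(2aL-(3a+b)x)/(2L³EI)  [x≤a] = -20·(3/2)²·3·(2·(9/2)·6-(3·(9/2)+(3/2))·3)/(2·6³·1000) = -9/3200 rad
Superposition: θ = Σ θ_i = -9/2000 rad ≈ -0.004500 rad

θ(3) = -9/2000 rad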